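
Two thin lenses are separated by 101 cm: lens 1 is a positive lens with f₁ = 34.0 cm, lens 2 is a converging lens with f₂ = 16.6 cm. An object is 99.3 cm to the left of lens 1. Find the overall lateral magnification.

Lens 1: 1/d_i1 = 1/(34.0) − 1/(99.3) = 0.01934, so d_i1 = 51.70 cm; m₁ = −d_i1/d_o1 = -0.5206.
d_o2 = 101 − (51.70) = 49.30 cm.
Lens 2: 1/d_i2 = 1/(16.6) − 1/(49.30) = 0.03996, so d_i2 = 25.03 cm; m₂ = −d_i2/d_o2 = -0.5076.
m = m₁·m₂ = (-0.5206)(-0.5076) = +0.264.

m = +0.264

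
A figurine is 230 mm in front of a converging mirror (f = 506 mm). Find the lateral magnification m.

m = +1.83

1/d_i = 1/f − 1/d_o = 1/(506.0) − 1/(230) = -0.002372, so d_i = -421.7 mm.
m = −d_i/d_o = −(-421.7)/(230) = +1.83.
The image is virtual, upright and enlarged, behind the mirror.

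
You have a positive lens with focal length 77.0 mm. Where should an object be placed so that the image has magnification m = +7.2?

66.3 mm

m = −d_i/d_o ⇒ d_i = −m·d_o.
1/f = 1/d_o + 1/d_i = 1/d_o − 1/(m·d_o) = (1 − 1/m)/d_o, so d_o = f(1 − 1/m) = (77.00)(1 − 1/(+7.2)) = 66.3 mm.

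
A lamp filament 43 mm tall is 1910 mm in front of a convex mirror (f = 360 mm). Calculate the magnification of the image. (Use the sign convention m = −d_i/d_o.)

For a convex mirror, f = -360 mm.
1/d_i = 1/f − 1/d_o = 1/(-360.0) − 1/(1910) = -0.003301, so d_i = -302.9 mm.
m = −d_i/d_o = −(-302.9)/(1910) = +0.159.
The image is virtual, upright and reduced, behind the mirror.

m = +0.159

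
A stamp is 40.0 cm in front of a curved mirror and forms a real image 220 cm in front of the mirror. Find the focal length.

f = 33.8 cm (concave)

Real image ⇒ d_i = +220 cm.
1/f = 1/d_o + 1/d_i = 1/(40.0) + 1/(220) = 0.02955, so f = 33.8 cm.
Since f is positive, the curved mirror is concave.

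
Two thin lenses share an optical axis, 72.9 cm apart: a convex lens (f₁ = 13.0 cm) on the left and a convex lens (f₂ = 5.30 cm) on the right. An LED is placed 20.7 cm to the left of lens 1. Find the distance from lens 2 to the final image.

6.16 cm

Lens 1: 1/d_i1 = 1/f₁ − 1/d_o1 = 1/(13.0) − 1/(20.7) = 0.02861, so d_i1 = 34.95 cm.
The intermediate image is 34.95 cm to the right of lens 1, which is 72.9 − (34.95) = 37.95 cm to the left of lens 2, so d_o2 = +37.95 cm.
Lens 2: 1/d_i2 = 1/f₂ − 1/d_o2 = 1/(5.30) − 1/(37.95) = 0.1623, so d_i2 = 6.16 cm.
The final image is real, 6.16 cm to the right of lens 2 (overall magnification ≈ 0.27).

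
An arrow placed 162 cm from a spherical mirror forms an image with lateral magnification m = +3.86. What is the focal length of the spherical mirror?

f = 219 cm (concave)

m = −d_i/d_o ⇒ d_i = −m·d_o = −(+3.86)·(162) = -625.3 cm.
1/f = 1/d_o + 1/d_i = 1/(162) + 1/(-625.3) = 0.004574, so f = 219 cm.
Since f is positive, the spherical mirror is concave.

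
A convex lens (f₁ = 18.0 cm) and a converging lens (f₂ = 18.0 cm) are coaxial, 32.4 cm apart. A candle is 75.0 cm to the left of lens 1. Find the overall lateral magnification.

m = -0.612

Lens 1: 1/d_i1 = 1/(18.0) − 1/(75.0) = 0.04222, so d_i1 = 23.68 cm; m₁ = −d_i1/d_o1 = -0.3157.
d_o2 = 32.4 − (23.68) = 8.720 cm.
Lens 2: 1/d_i2 = 1/(18.0) − 1/(8.720) = -0.05912, so d_i2 = -16.91 cm; m₂ = −d_i2/d_o2 = +1.940.
m = m₁·m₂ = (-0.3157)(+1.940) = -0.612.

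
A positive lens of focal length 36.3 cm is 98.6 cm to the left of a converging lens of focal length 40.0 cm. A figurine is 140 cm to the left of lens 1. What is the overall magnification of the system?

Lens 1: 1/d_i1 = 1/(36.3) − 1/(140) = 0.02041, so d_i1 = 49.01 cm; m₁ = −d_i1/d_o1 = -0.3501.
d_o2 = 98.6 − (49.01) = 49.59 cm.
Lens 2: 1/d_i2 = 1/(40.0) − 1/(49.59) = 0.004835, so d_i2 = 206.8 cm; m₂ = −d_i2/d_o2 = -4.171.
m = m₁·m₂ = (-0.3501)(-4.171) = +1.46.

m = +1.46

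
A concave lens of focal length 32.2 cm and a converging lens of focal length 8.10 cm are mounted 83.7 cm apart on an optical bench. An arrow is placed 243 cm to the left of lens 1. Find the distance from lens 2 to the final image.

Lens 1 is diverging, so f₁ = −32.2 cm.
Lens 1: 1/d_i1 = 1/f₁ − 1/d_o1 = 1/(-32.2) − 1/(243) = -0.03517, so d_i1 = -28.43 cm.
The intermediate image is 28.43 cm to the left of lens 1 (virtual), which is 83.7 − (-28.43) = 112.1 cm to the left of lens 2, so d_o2 = +112.1 cm.
Lens 2: 1/d_i2 = 1/f₂ − 1/d_o2 = 1/(8.10) − 1/(112.1) = 0.1145, so d_i2 = 8.73 cm.
The final image is real, 8.73 cm to the right of lens 2 (overall magnification ≈ -0.0091).

8.73 cm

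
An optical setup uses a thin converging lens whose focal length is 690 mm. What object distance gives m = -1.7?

1100 mm

m = −d_i/d_o ⇒ d_i = −m·d_o.
1/f = 1/d_o + 1/d_i = 1/d_o − 1/(m·d_o) = (1 − 1/m)/d_o, so d_o = f(1 − 1/m) = (690.0)(1 − 1/(-1.7)) = 1100 mm.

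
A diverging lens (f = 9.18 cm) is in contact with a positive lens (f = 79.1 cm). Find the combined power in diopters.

P₁ = 1/f₁ = 1/(-0.0918 m) = -10.89 D; P₂ = 1/f₂ = 1/(0.791 m) = +1.264 D.
For thin lenses in contact, P = P₁ + P₂ = (-10.89) + (+1.264) = -9.63 D.

P = -9.63 D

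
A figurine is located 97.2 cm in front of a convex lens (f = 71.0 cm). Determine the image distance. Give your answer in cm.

263 cm

Lens equation: 1/d_i = 1/f − 1/d_o = 1/(71.00) − 1/(97.2) = 0.01408 − 0.01029 = 0.003796, so d_i = 263 cm.
The image is real, inverted and enlarged, on the far side of the lens.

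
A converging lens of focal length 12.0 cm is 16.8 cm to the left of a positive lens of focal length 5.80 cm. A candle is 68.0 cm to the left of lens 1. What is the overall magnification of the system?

Lens 1: 1/d_i1 = 1/(12.0) − 1/(68.0) = 0.06863, so d_i1 = 14.57 cm; m₁ = −d_i1/d_o1 = -0.2143.
d_o2 = 16.8 − (14.57) = 2.230 cm.
Lens 2: 1/d_i2 = 1/(5.80) − 1/(2.230) = -0.2760, so d_i2 = -3.623 cm; m₂ = −d_i2/d_o2 = +1.625.
m = m₁·m₂ = (-0.2143)(+1.625) = -0.348.

m = -0.348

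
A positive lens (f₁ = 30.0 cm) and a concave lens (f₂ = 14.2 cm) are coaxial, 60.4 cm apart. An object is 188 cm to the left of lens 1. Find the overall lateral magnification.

m = -0.0693

Lens 1: 1/d_i1 = 1/(30.0) − 1/(188) = 0.02801, so d_i1 = 35.70 cm; m₁ = −d_i1/d_o1 = -0.1899.
d_o2 = 60.4 − (35.70) = 24.70 cm.
f₂ = −14.2 cm (diverging).
Lens 2: 1/d_i2 = 1/(-14.2) − 1/(24.70) = -0.1109, so d_i2 = -9.016 cm; m₂ = −d_i2/d_o2 = +0.3650.
m = m₁·m₂ = (-0.1899)(+0.3650) = -0.0693.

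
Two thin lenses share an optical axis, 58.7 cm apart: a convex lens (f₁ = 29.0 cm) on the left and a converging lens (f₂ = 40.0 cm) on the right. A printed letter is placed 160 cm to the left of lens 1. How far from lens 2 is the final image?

55.7 cm

Lens 1: 1/d_i1 = 1/f₁ − 1/d_o1 = 1/(29.0) − 1/(160) = 0.02823, so d_i1 = 35.42 cm.
The intermediate image is 35.42 cm to the right of lens 1, which is 58.7 − (35.42) = 23.28 cm to the left of lens 2, so d_o2 = +23.28 cm.
Lens 2: 1/d_i2 = 1/f₂ − 1/d_o2 = 1/(40.0) − 1/(23.28) = -0.01796, so d_i2 = -55.7 cm.
The final image is virtual, 55.7 cm to the left of lens 2 (overall magnification ≈ -0.53).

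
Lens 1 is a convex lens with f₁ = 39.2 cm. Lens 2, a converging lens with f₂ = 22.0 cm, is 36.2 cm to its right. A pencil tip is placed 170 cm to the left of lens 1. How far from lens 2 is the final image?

Lens 1: 1/d_i1 = 1/f₁ − 1/d_o1 = 1/(39.2) − 1/(170) = 0.01963, so d_i1 = 50.95 cm.
The intermediate image is 50.95 cm to the right of lens 1, which lies 14.75 cm to the right of lens 2 — a virtual object — so d_o2 = −14.75 cm.
Lens 2: 1/d_i2 = 1/f₂ − 1/d_o2 = 1/(22.0) − 1/(-14.75) = 0.1133, so d_i2 = 8.83 cm.
The final image is real, 8.83 cm to the right of lens 2 (overall magnification ≈ -0.18).

8.83 cm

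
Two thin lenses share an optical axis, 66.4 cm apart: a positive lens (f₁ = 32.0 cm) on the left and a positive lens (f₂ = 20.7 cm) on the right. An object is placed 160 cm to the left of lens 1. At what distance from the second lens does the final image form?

Lens 1: 1/d_i1 = 1/f₁ − 1/d_o1 = 1/(32.0) − 1/(160) = 0.02500, so d_i1 = 40.00 cm.
The intermediate image is 40.00 cm to the right of lens 1, which is 66.4 − (40.00) = 26.40 cm to the left of lens 2, so d_o2 = +26.40 cm.
Lens 2: 1/d_i2 = 1/f₂ − 1/d_o2 = 1/(20.7) − 1/(26.40) = 0.01043, so d_i2 = 95.9 cm.
The final image is real, 95.9 cm to the right of lens 2 (overall magnification ≈ 0.91).

95.9 cm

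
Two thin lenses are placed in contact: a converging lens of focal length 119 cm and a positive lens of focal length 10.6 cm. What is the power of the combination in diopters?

P = +10.3 D

P₁ = 1/f₁ = 1/(1.19 m) = +0.8403 D; P₂ = 1/f₂ = 1/(0.106 m) = +9.434 D.
For thin lenses in contact, P = P₁ + P₂ = (+0.8403) + (+9.434) = +10.3 D.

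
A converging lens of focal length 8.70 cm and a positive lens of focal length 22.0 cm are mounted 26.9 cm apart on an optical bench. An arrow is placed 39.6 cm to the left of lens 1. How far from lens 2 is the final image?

Lens 1: 1/d_i1 = 1/f₁ − 1/d_o1 = 1/(8.70) − 1/(39.6) = 0.08969, so d_i1 = 11.15 cm.
The intermediate image is 11.15 cm to the right of lens 1, which is 26.9 − (11.15) = 15.75 cm to the left of lens 2, so d_o2 = +15.75 cm.
Lens 2: 1/d_i2 = 1/f₂ − 1/d_o2 = 1/(22.0) − 1/(15.75) = -0.01804, so d_i2 = -55.4 cm.
The final image is virtual, 55.4 cm to the left of lens 2 (overall magnification ≈ -0.99).

55.4 cm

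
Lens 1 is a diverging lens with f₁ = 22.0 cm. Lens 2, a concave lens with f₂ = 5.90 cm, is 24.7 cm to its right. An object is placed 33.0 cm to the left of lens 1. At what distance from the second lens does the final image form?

5.11 cm

Lens 1 is diverging, so f₁ = −22.0 cm.
Lens 1: 1/d_i1 = 1/f₁ − 1/d_o1 = 1/(-22.0) − 1/(33.0) = -0.07576, so d_i1 = -13.20 cm.
The intermediate image is 13.20 cm to the left of lens 1 (virtual), which is 24.7 − (-13.20) = 37.90 cm to the left of lens 2, so d_o2 = +37.90 cm.
Lens 2 is diverging, so f₂ = −5.90 cm.
Lens 2: 1/d_i2 = 1/f₂ − 1/d_o2 = 1/(-5.90) − 1/(37.90) = -0.1959, so d_i2 = -5.11 cm.
The final image is virtual, 5.11 cm to the left of lens 2 (overall magnification ≈ 0.054).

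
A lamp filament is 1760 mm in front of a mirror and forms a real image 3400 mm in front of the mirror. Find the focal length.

Real image ⇒ d_i = +3400 mm.
1/f = 1/d_o + 1/d_i = 1/(1760) + 1/(3400) = 0.0008623, so f = 1160 mm.
Since f is positive, the mirror is concave.

f = 1160 mm (concave)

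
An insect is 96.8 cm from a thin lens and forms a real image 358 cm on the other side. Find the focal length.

Real image ⇒ d_i = +358 cm.
1/f = 1/d_o + 1/d_i = 1/(96.8) + 1/(358) = 0.01312, so f = 76.2 cm.
Since f is positive, the thin lens is converging.

f = 76.2 cm (converging)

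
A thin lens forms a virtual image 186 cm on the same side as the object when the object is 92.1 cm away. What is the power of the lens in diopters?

Virtual image ⇒ d_i = −186 cm.
1/f = 1/d_o + 1/d_i = 1/(92.1) + 1/(-186) = 0.005481 cm⁻¹.
f = 182.4 cm = 1.824 m, so P = 1/f = +0.548 D.

P = +0.548 D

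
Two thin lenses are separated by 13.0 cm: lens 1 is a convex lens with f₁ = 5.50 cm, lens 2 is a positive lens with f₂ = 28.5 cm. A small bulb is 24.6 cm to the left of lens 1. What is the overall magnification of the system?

m = -0.363

Lens 1: 1/d_i1 = 1/(5.50) − 1/(24.6) = 0.1412, so d_i1 = 7.084 cm; m₁ = −d_i1/d_o1 = -0.2880.
d_o2 = 13.0 − (7.084) = 5.916 cm.
Lens 2: 1/d_i2 = 1/(28.5) − 1/(5.916) = -0.1339, so d_i2 = -7.466 cm; m₂ = −d_i2/d_o2 = +1.262.
m = m₁·m₂ = (-0.2880)(+1.262) = -0.363.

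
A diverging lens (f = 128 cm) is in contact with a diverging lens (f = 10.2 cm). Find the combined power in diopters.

P = -10.6 D

P₁ = 1/f₁ = 1/(-1.28 m) = -0.7812 D; P₂ = 1/f₂ = 1/(-0.102 m) = -9.804 D.
For thin lenses in contact, P = P₁ + P₂ = (-0.7812) + (-9.804) = -10.6 D.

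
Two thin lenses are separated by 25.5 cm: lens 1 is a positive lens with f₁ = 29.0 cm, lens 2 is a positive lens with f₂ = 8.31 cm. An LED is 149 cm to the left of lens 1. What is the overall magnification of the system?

Lens 1: 1/d_i1 = 1/(29.0) − 1/(149) = 0.02777, so d_i1 = 36.01 cm; m₁ = −d_i1/d_o1 = -0.2417.
d_o2 = 25.5 − (36.01) = -10.51 cm (virtual object).
Lens 2: 1/d_i2 = 1/(8.31) − 1/(-10.51) = 0.2155, so d_i2 = 4.641 cm; m₂ = −d_i2/d_o2 = +0.4416.
m = m₁·m₂ = (-0.2417)(+0.4416) = -0.107.

m = -0.107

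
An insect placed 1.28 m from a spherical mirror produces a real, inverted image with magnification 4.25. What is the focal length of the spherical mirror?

m = −d_i/d_o ⇒ d_i = −m·d_o = −(-4.25)·(1.28) = 5.440 m.
1/f = 1/d_o + 1/d_i = 1/(1.28) + 1/(5.440) = 0.9651, so f = 1.04 m.
Since f is positive, the spherical mirror is concave.

f = 1.04 m (concave)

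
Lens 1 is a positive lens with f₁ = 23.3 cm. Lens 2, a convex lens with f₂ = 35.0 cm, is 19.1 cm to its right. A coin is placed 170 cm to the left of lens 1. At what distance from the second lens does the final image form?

6.45 cm

Lens 1: 1/d_i1 = 1/f₁ − 1/d_o1 = 1/(23.3) − 1/(170) = 0.03704, so d_i1 = 27.00 cm.
The intermediate image is 27.00 cm to the right of lens 1, which lies 7.900 cm to the right of lens 2 — a virtual object — so d_o2 = −7.900 cm.
Lens 2: 1/d_i2 = 1/f₂ − 1/d_o2 = 1/(35.0) − 1/(-7.900) = 0.1552, so d_i2 = 6.45 cm.
The final image is real, 6.45 cm to the right of lens 2 (overall magnification ≈ -0.13).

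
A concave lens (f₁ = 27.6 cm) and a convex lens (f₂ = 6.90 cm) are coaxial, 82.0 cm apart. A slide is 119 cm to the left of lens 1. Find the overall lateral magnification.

m = -0.0133

f₁ = −27.6 cm (diverging).
Lens 1: 1/d_i1 = 1/(-27.6) − 1/(119) = -0.04464, so d_i1 = -22.40 cm; m₁ = −d_i1/d_o1 = +0.1882.
d_o2 = 82.0 − (-22.40) = 104.4 cm.
Lens 2: 1/d_i2 = 1/(6.90) − 1/(104.4) = 0.1353, so d_i2 = 7.388 cm; m₂ = −d_i2/d_o2 = -0.07077.
m = m₁·m₂ = (+0.1882)(-0.07077) = -0.0133.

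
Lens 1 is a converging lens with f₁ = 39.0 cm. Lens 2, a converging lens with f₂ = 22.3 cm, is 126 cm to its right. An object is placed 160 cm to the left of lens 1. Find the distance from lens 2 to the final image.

31.8 cm

Lens 1: 1/d_i1 = 1/f₁ − 1/d_o1 = 1/(39.0) − 1/(160) = 0.01939, so d_i1 = 51.57 cm.
The intermediate image is 51.57 cm to the right of lens 1, which is 126 − (51.57) = 74.43 cm to the left of lens 2, so d_o2 = +74.43 cm.
Lens 2: 1/d_i2 = 1/f₂ − 1/d_o2 = 1/(22.3) − 1/(74.43) = 0.03141, so d_i2 = 31.8 cm.
The final image is real, 31.8 cm to the right of lens 2 (overall magnification ≈ 0.14).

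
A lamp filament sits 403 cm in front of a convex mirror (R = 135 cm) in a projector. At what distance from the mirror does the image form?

57.8 cm

f = R/2 = 135/2 = 67.50 cm; for a convex mirror, f = -67.50 cm.
Mirror equation: 1/v = 1/f − 1/u = 1/(-67.50) − 1/(403) = -0.01481 − 0.002481 = -0.01730, so v = -57.8 cm.
The image is virtual, upright and reduced, behind the mirror.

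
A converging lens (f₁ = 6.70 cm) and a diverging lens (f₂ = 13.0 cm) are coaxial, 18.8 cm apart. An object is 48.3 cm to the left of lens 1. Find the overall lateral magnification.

Lens 1: 1/d_i1 = 1/(6.70) − 1/(48.3) = 0.1285, so d_i1 = 7.779 cm; m₁ = −d_i1/d_o1 = -0.1611.
d_o2 = 18.8 − (7.779) = 11.02 cm.
f₂ = −13.0 cm (diverging).
Lens 2: 1/d_i2 = 1/(-13.0) − 1/(11.02) = -0.1677, so d_i2 = -5.964 cm; m₂ = −d_i2/d_o2 = +0.5412.
m = m₁·m₂ = (-0.1611)(+0.5412) = -0.0872.

m = -0.0872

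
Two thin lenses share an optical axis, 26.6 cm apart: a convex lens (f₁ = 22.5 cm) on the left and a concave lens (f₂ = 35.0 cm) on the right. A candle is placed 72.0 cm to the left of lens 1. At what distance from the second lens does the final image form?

7.43 cm

Lens 1: 1/d_i1 = 1/f₁ − 1/d_o1 = 1/(22.5) − 1/(72.0) = 0.03056, so d_i1 = 32.73 cm.
The intermediate image is 32.73 cm to the right of lens 1, which lies 6.130 cm to the right of lens 2 — a virtual object — so d_o2 = −6.130 cm.
Lens 2 is diverging, so f₂ = −35.0 cm.
Lens 2: 1/d_i2 = 1/f₂ − 1/d_o2 = 1/(-35.0) − 1/(-6.130) = 0.1346, so d_i2 = 7.43 cm.
The final image is real, 7.43 cm to the right of lens 2 (overall magnification ≈ -0.55).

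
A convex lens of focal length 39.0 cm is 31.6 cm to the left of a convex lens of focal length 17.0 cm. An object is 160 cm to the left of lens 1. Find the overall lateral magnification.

m = -0.148

Lens 1: 1/d_i1 = 1/(39.0) − 1/(160) = 0.01939, so d_i1 = 51.57 cm; m₁ = −d_i1/d_o1 = -0.3223.
d_o2 = 31.6 − (51.57) = -19.97 cm (virtual object).
Lens 2: 1/d_i2 = 1/(17.0) − 1/(-19.97) = 0.1089, so d_i2 = 9.183 cm; m₂ = −d_i2/d_o2 = +0.4598.
m = m₁·m₂ = (-0.3223)(+0.4598) = -0.148.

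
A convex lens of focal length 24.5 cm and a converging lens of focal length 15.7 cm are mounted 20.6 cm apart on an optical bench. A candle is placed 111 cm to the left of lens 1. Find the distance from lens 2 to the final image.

6.41 cm

Lens 1: 1/d_i1 = 1/f₁ − 1/d_o1 = 1/(24.5) − 1/(111) = 0.03181, so d_i1 = 31.44 cm.
The intermediate image is 31.44 cm to the right of lens 1, which lies 10.84 cm to the right of lens 2 — a virtual object — so d_o2 = −10.84 cm.
Lens 2: 1/d_i2 = 1/f₂ − 1/d_o2 = 1/(15.7) − 1/(-10.84) = 0.1559, so d_i2 = 6.41 cm.
The final image is real, 6.41 cm to the right of lens 2 (overall magnification ≈ -0.17).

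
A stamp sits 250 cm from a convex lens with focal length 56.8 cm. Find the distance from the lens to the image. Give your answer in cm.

73.5 cm

Lens equation: 1/v = 1/f − 1/u = 1/(56.80) − 1/(250) = 0.01761 − 0.004000 = 0.01361, so v = 73.5 cm.
The image is real, inverted and reduced, on the far side of the lens.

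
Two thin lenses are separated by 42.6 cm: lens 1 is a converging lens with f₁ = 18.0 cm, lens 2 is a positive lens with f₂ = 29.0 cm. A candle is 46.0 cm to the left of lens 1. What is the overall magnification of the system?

m = -1.17

Lens 1: 1/d_i1 = 1/(18.0) − 1/(46.0) = 0.03382, so d_i1 = 29.57 cm; m₁ = −d_i1/d_o1 = -0.6428.
d_o2 = 42.6 − (29.57) = 13.03 cm.
Lens 2: 1/d_i2 = 1/(29.0) − 1/(13.03) = -0.04226, so d_i2 = -23.66 cm; m₂ = −d_i2/d_o2 = +1.816.
m = m₁·m₂ = (-0.6428)(+1.816) = -1.17.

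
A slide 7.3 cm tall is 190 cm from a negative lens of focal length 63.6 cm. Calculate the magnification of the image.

For a negative lens, f = -63.6 cm.
1/d_i = 1/f − 1/d_o = 1/(-63.60) − 1/(190) = -0.02099, so d_i = -47.65 cm.
m = −d_i/d_o = −(-47.65)/(190) = +0.251.
The image is virtual, upright and reduced, on the same side as the object.

m = +0.251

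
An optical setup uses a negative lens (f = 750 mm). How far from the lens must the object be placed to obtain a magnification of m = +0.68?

For a negative lens, f = -750 mm.
m = −d_i/d_o ⇒ d_i = −m·d_o.
1/f = 1/d_o + 1/d_i = 1/d_o − 1/(m·d_o) = (1 − 1/m)/d_o, so d_o = f(1 − 1/m) = (-750.0)(1 − 1/(+0.68)) = 353 mm.

353 mm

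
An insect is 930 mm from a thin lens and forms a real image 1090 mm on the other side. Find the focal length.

Real image ⇒ d_i = +1090 mm.
1/f = 1/d_o + 1/d_i = 1/(930) + 1/(1090) = 0.001993, so f = 502 mm.
Since f is positive, the thin lens is converging.

f = 502 mm (converging)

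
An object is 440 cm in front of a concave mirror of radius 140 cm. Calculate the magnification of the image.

f = R/2 = 140/2 = 70.00 cm.
1/d_i = 1/f − 1/d_o = 1/(70.00) − 1/(440) = 0.01201, so d_i = 83.24 cm.
m = −d_i/d_o = −(83.24)/(440) = -0.189.
The image is real, inverted and reduced, in front of the mirror.

m = -0.189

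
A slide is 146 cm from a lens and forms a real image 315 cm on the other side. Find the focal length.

f = 99.8 cm (converging)

Real image ⇒ d_i = +315 cm.
1/f = 1/d_o + 1/d_i = 1/(146) + 1/(315) = 0.01002, so f = 99.8 cm.
Since f is positive, the lens is converging.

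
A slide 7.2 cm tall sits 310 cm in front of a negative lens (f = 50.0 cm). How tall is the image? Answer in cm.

1.00 cm

For a negative lens, f = -50.0 cm.
1/d_i = 1/f − 1/d_o = 1/(-50.00) − 1/(310) = -0.02323, so d_i = -43.06 cm.
m = −d_i/d_o = +0.1389.
|h_i| = |m|·h_o = 0.1389 × 7.2 = 1.00 cm. The image is virtual, upright and reduced, on the same side as the object.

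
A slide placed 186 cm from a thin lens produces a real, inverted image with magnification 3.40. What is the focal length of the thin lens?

m = −d_i/d_o ⇒ d_i = −m·d_o = −(-3.40)·(186) = 632.4 cm.
1/f = 1/d_o + 1/d_i = 1/(186) + 1/(632.4) = 0.006958, so f = 144 cm.
Since f is positive, the thin lens is converging.

f = 144 cm (converging)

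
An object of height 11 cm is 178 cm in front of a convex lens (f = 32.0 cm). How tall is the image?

1/d_i = 1/f − 1/d_o = 1/(32.00) − 1/(178) = 0.02563, so d_i = 39.01 cm.
m = −d_i/d_o = -0.2192.
|h_i| = |m|·h_o = 0.2192 × 11 = 2.41 cm. The image is real, inverted and reduced, on the far side of the lens.

2.41 cm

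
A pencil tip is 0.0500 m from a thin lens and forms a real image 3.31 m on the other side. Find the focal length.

f = 0.0493 m (converging)

Real image ⇒ d_i = +3.31 m.
1/f = 1/d_o + 1/d_i = 1/(0.0500) + 1/(3.31) = 20.30, so f = 0.0493 m.
Since f is positive, the thin lens is converging.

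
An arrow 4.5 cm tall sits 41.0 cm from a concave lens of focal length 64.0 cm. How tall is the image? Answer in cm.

For a concave lens, f = -64.0 cm.
1/d_i = 1/f − 1/d_o = 1/(-64.00) − 1/(41.0) = -0.04002, so d_i = -24.99 cm.
m = −d_i/d_o = +0.6095.
|h_i| = |m|·h_o = 0.6095 × 4.5 = 2.74 cm. The image is virtual, upright and reduced, on the same side as the object.

2.74 cm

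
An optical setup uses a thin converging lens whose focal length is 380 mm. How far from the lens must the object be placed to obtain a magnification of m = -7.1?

m = −d_i/d_o ⇒ d_i = −m·d_o.
1/f = 1/d_o + 1/d_i = 1/d_o − 1/(m·d_o) = (1 − 1/m)/d_o, so d_o = f(1 − 1/m) = (380.0)(1 − 1/(-7.1)) = 434 mm.

434 mm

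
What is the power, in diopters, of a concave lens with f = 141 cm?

For a concave lens, f = −141 cm.
f = -141 cm = -1.41 m.
P = 1/f = 1/(-1.41 m) = -0.709 D.

P = -0.709 D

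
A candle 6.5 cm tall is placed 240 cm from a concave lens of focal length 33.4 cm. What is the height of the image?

0.794 cm

For a concave lens, f = -33.4 cm.
1/d_i = 1/f − 1/d_o = 1/(-33.40) − 1/(240) = -0.03411, so d_i = -29.32 cm.
m = −d_i/d_o = +0.1222.
|h_i| = |m|·h_o = 0.1222 × 6.5 = 0.794 cm. The image is virtual, upright and reduced, on the same side as the object.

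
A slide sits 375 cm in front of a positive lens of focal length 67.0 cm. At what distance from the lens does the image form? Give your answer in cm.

Thin-lens equation: 1/q = 1/f − 1/p = 1/(67.00) − 1/(375) = 0.01493 − 0.002667 = 0.01226, so q = 81.6 cm.
The image is real, inverted and reduced, on the far side of the lens.

81.6 cm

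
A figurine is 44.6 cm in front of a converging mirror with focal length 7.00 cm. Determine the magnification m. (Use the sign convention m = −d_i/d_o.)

m = -0.186

1/d_i = 1/f − 1/d_o = 1/(7.000) − 1/(44.6) = 0.1204, so d_i = 8.303 cm.
m = −d_i/d_o = −(8.303)/(44.6) = -0.186.
The image is real, inverted and reduced, in front of the mirror.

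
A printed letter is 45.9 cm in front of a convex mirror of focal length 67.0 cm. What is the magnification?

m = +0.593

For a convex mirror, f = -67.0 cm.
1/d_i = 1/f − 1/d_o = 1/(-67.00) − 1/(45.9) = -0.03671, so d_i = -27.24 cm.
m = −d_i/d_o = −(-27.24)/(45.9) = +0.593.
The image is virtual, upright and reduced, behind the mirror.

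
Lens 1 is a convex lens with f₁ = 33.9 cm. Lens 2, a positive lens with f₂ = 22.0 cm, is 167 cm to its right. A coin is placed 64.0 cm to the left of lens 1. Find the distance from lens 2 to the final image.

Lens 1: 1/d_i1 = 1/f₁ − 1/d_o1 = 1/(33.9) − 1/(64.0) = 0.01387, so d_i1 = 72.08 cm.
The intermediate image is 72.08 cm to the right of lens 1, which is 167 − (72.08) = 94.92 cm to the left of lens 2, so d_o2 = +94.92 cm.
Lens 2: 1/d_i2 = 1/f₂ − 1/d_o2 = 1/(22.0) − 1/(94.92) = 0.03492, so d_i2 = 28.6 cm.
The final image is real, 28.6 cm to the right of lens 2 (overall magnification ≈ 0.34).

28.6 cm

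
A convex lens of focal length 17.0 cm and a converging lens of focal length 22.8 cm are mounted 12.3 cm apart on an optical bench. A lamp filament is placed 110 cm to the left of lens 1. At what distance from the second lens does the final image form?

Lens 1: 1/d_i1 = 1/f₁ − 1/d_o1 = 1/(17.0) − 1/(110) = 0.04973, so d_i1 = 20.11 cm.
The intermediate image is 20.11 cm to the right of lens 1, which lies 7.810 cm to the right of lens 2 — a virtual object — so d_o2 = −7.810 cm.
Lens 2: 1/d_i2 = 1/f₂ − 1/d_o2 = 1/(22.8) − 1/(-7.810) = 0.1719, so d_i2 = 5.82 cm.
The final image is real, 5.82 cm to the right of lens 2 (overall magnification ≈ -0.14).

5.82 cm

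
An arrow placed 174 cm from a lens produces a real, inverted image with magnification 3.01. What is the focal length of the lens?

m = −d_i/d_o ⇒ d_i = −m·d_o = −(-3.01)·(174) = 523.7 cm.
1/f = 1/d_o + 1/d_i = 1/(174) + 1/(523.7) = 0.007657, so f = 131 cm.
Since f is positive, the lens is converging.

f = 131 cm (converging)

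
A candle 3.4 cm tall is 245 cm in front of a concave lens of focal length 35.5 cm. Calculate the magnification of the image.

m = +0.127

For a concave lens, f = -35.5 cm.
1/d_i = 1/f − 1/d_o = 1/(-35.50) − 1/(245) = -0.03225, so d_i = -31.01 cm.
m = −d_i/d_o = −(-31.01)/(245) = +0.127.
The image is virtual, upright and reduced, on the same side as the object.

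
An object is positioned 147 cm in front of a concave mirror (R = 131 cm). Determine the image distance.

f = R/2 = 131/2 = 65.50 cm.
Mirror equation: 1/d_i = 1/f − 1/d_o = 1/(65.50) − 1/(147) = 0.01527 − 0.006803 = 0.008464, so d_i = 118 cm.
The image is real, inverted and reduced, in front of the mirror.

118 cm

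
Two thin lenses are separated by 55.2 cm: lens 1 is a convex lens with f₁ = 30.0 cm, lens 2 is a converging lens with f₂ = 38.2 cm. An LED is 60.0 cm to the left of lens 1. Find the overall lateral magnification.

Lens 1: 1/d_i1 = 1/(30.0) − 1/(60.0) = 0.01667, so d_i1 = 60.00 cm; m₁ = −d_i1/d_o1 = -1.000.
d_o2 = 55.2 − (60.00) = -4.800 cm (virtual object).
Lens 2: 1/d_i2 = 1/(38.2) − 1/(-4.800) = 0.2345, so d_i2 = 4.264 cm; m₂ = −d_i2/d_o2 = +0.8884.
m = m₁·m₂ = (-1.000)(+0.8884) = -0.888.

m = -0.888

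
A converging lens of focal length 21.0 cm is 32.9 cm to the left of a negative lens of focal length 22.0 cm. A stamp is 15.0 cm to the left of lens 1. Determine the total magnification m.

Lens 1: 1/d_i1 = 1/(21.0) − 1/(15.0) = -0.01905, so d_i1 = -52.50 cm; m₁ = −d_i1/d_o1 = +3.500.
d_o2 = 32.9 − (-52.50) = 85.40 cm.
f₂ = −22.0 cm (diverging).
Lens 2: 1/d_i2 = 1/(-22.0) − 1/(85.40) = -0.05716, so d_i2 = -17.49 cm; m₂ = −d_i2/d_o2 = +0.2048.
m = m₁·m₂ = (+3.500)(+0.2048) = +0.717.

m = +0.717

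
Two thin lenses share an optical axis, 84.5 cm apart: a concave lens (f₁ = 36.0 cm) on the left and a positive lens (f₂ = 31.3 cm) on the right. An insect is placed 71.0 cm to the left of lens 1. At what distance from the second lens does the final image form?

44.0 cm

Lens 1 is diverging, so f₁ = −36.0 cm.
Lens 1: 1/d_i1 = 1/f₁ − 1/d_o1 = 1/(-36.0) − 1/(71.0) = -0.04186, so d_i1 = -23.89 cm.
The intermediate image is 23.89 cm to the left of lens 1 (virtual), which is 84.5 − (-23.89) = 108.4 cm to the left of lens 2, so d_o2 = +108.4 cm.
Lens 2: 1/d_i2 = 1/f₂ − 1/d_o2 = 1/(31.3) − 1/(108.4) = 0.02272, so d_i2 = 44.0 cm.
The final image is real, 44.0 cm to the right of lens 2 (overall magnification ≈ -0.14).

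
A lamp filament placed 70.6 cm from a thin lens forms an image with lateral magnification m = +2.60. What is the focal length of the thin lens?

m = −d_i/d_o ⇒ d_i = −m·d_o = −(+2.60)·(70.6) = -183.6 cm.
1/f = 1/d_o + 1/d_i = 1/(70.6) + 1/(-183.6) = 0.008718, so f = 115 cm.
Since f is positive, the thin lens is converging.

f = 115 cm (converging)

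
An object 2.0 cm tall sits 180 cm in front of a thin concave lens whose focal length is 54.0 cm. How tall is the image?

0.462 cm

For a concave lens, f = -54.0 cm.
1/d_i = 1/f − 1/d_o = 1/(-54.00) − 1/(180) = -0.02407, so d_i = -41.54 cm.
m = −d_i/d_o = +0.2308.
|h_i| = |m|·h_o = 0.2308 × 2.0 = 0.462 cm. The image is virtual, upright and reduced, on the same side as the object.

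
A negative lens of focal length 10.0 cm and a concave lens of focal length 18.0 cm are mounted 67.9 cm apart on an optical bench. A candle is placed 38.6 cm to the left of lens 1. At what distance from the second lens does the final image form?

Lens 1 is diverging, so f₁ = −10.0 cm.
Lens 1: 1/d_i1 = 1/f₁ − 1/d_o1 = 1/(-10.0) − 1/(38.6) = -0.1259, so d_i1 = -7.942 cm.
The intermediate image is 7.942 cm to the left of lens 1 (virtual), which is 67.9 − (-7.942) = 75.84 cm to the left of lens 2, so d_o2 = +75.84 cm.
Lens 2 is diverging, so f₂ = −18.0 cm.
Lens 2: 1/d_i2 = 1/f₂ − 1/d_o2 = 1/(-18.0) − 1/(75.84) = -0.06874, so d_i2 = -14.5 cm.
The final image is virtual, 14.5 cm to the left of lens 2 (overall magnification ≈ 0.039).

14.5 cm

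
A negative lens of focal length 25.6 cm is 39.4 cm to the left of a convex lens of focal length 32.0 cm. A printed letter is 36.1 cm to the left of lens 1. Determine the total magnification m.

f₁ = −25.6 cm (diverging).
Lens 1: 1/d_i1 = 1/(-25.6) − 1/(36.1) = -0.06676, so d_i1 = -14.98 cm; m₁ = −d_i1/d_o1 = +0.4150.
d_o2 = 39.4 − (-14.98) = 54.38 cm.
Lens 2: 1/d_i2 = 1/(32.0) − 1/(54.38) = 0.01286, so d_i2 = 77.76 cm; m₂ = −d_i2/d_o2 = -1.430.
m = m₁·m₂ = (+0.4150)(-1.430) = -0.593.

m = -0.593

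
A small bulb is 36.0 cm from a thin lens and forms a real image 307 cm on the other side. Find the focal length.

Real image ⇒ d_i = +307 cm.
1/f = 1/d_o + 1/d_i = 1/(36.0) + 1/(307) = 0.03104, so f = 32.2 cm.
Since f is positive, the thin lens is converging.

f = 32.2 cm (converging)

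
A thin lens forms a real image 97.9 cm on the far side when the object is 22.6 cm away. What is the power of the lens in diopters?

P = +5.45 D

d_i = +97.9 cm.
1/f = 1/d_o + 1/d_i = 1/(22.6) + 1/(97.9) = 0.05446 cm⁻¹.
f = 18.36 cm = 0.1836 m, so P = 1/f = +5.45 D.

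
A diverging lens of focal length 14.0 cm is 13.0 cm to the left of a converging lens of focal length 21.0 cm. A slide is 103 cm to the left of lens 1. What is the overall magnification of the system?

m = -0.581

f₁ = −14.0 cm (diverging).
Lens 1: 1/d_i1 = 1/(-14.0) − 1/(103) = -0.08114, so d_i1 = -12.32 cm; m₁ = −d_i1/d_o1 = +0.1196.
d_o2 = 13.0 − (-12.32) = 25.32 cm.
Lens 2: 1/d_i2 = 1/(21.0) − 1/(25.32) = 0.008125, so d_i2 = 123.1 cm; m₂ = −d_i2/d_o2 = -4.861.
m = m₁·m₂ = (+0.1196)(-4.861) = -0.581.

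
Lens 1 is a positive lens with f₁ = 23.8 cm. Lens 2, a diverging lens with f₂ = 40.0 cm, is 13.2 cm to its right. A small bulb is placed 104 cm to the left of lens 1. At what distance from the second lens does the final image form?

31.6 cm

Lens 1: 1/d_i1 = 1/f₁ − 1/d_o1 = 1/(23.8) − 1/(104) = 0.03240, so d_i1 = 30.86 cm.
The intermediate image is 30.86 cm to the right of lens 1, which lies 17.66 cm to the right of lens 2 — a virtual object — so d_o2 = −17.66 cm.
Lens 2 is diverging, so f₂ = −40.0 cm.
Lens 2: 1/d_i2 = 1/f₂ − 1/d_o2 = 1/(-40.0) − 1/(-17.66) = 0.03163, so d_i2 = 31.6 cm.
The final image is real, 31.6 cm to the right of lens 2 (overall magnification ≈ -0.53).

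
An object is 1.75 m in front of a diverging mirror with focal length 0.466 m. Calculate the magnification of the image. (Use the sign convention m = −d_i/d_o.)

m = +0.210

For a diverging mirror, f = -0.466 m.
1/d_i = 1/f − 1/d_o = 1/(-0.4660) − 1/(1.75) = -2.717, so d_i = -0.3680 m.
m = −d_i/d_o = −(-0.3680)/(1.75) = +0.210.
The image is virtual, upright and reduced, behind the mirror.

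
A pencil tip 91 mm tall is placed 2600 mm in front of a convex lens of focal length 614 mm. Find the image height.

1/d_i = 1/f − 1/d_o = 1/(614.0) − 1/(2600) = 0.001244, so d_i = 803.8 mm.
m = −d_i/d_o = -0.3092.
|h_i| = |m|·h_o = 0.3092 × 91 = 28.1 mm. The image is real, inverted and reduced, on the far side of the lens.

28.1 mm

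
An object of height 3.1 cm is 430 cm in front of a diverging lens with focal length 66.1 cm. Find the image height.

0.413 cm

For a diverging lens, f = -66.1 cm.
1/d_i = 1/f − 1/d_o = 1/(-66.10) − 1/(430) = -0.01745, so d_i = -57.29 cm.
m = −d_i/d_o = +0.1332.
|h_i| = |m|·h_o = 0.1332 × 3.1 = 0.413 cm. The image is virtual, upright and reduced, on the same side as the object.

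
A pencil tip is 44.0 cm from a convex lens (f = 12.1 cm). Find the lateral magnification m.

m = -0.379

1/d_i = 1/f − 1/d_o = 1/(12.10) − 1/(44.0) = 0.05992, so d_i = 16.69 cm.
m = −d_i/d_o = −(16.69)/(44.0) = -0.379.
The image is real, inverted and reduced, on the far side of the lens.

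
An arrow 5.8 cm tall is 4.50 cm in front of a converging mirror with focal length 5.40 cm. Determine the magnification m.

1/d_i = 1/f − 1/d_o = 1/(5.400) − 1/(4.50) = -0.03704, so d_i = -27.00 cm.
m = −d_i/d_o = −(-27.00)/(4.50) = +6.00.
The image is virtual, upright and enlarged, behind the mirror.

m = +6.00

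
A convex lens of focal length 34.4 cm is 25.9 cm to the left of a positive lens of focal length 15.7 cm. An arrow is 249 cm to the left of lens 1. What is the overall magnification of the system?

Lens 1: 1/d_i1 = 1/(34.4) − 1/(249) = 0.02505, so d_i1 = 39.91 cm; m₁ = −d_i1/d_o1 = -0.1603.
d_o2 = 25.9 − (39.91) = -14.01 cm (virtual object).
Lens 2: 1/d_i2 = 1/(15.7) − 1/(-14.01) = 0.1351, so d_i2 = 7.403 cm; m₂ = −d_i2/d_o2 = +0.5284.
m = m₁·m₂ = (-0.1603)(+0.5284) = -0.0847.

m = -0.0847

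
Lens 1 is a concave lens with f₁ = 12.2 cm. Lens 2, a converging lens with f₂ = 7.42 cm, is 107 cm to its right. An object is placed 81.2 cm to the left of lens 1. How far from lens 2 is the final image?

Lens 1 is diverging, so f₁ = −12.2 cm.
Lens 1: 1/d_i1 = 1/f₁ − 1/d_o1 = 1/(-12.2) − 1/(81.2) = -0.09428, so d_i1 = -10.61 cm.
The intermediate image is 10.61 cm to the left of lens 1 (virtual), which is 107 − (-10.61) = 117.6 cm to the left of lens 2, so d_o2 = +117.6 cm.
Lens 2: 1/d_i2 = 1/f₂ − 1/d_o2 = 1/(7.42) − 1/(117.6) = 0.1263, so d_i2 = 7.92 cm.
The final image is real, 7.92 cm to the right of lens 2 (overall magnification ≈ -0.0088).

7.92 cm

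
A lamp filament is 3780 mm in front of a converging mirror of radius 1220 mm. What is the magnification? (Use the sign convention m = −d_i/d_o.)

f = R/2 = 1220/2 = 610.0 mm.
1/d_i = 1/f − 1/d_o = 1/(610.0) − 1/(3780) = 0.001375, so d_i = 727.4 mm.
m = −d_i/d_o = −(727.4)/(3780) = -0.192.
The image is real, inverted and reduced, in front of the mirror.

m = -0.192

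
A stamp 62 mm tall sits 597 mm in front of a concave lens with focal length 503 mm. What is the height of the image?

28.4 mm

For a concave lens, f = -503 mm.
1/d_i = 1/f − 1/d_o = 1/(-503.0) − 1/(597) = -0.003663, so d_i = -273.0 mm.
m = −d_i/d_o = +0.4573.
|h_i| = |m|·h_o = 0.4573 × 62 = 28.4 mm. The image is virtual, upright and reduced, on the same side as the object.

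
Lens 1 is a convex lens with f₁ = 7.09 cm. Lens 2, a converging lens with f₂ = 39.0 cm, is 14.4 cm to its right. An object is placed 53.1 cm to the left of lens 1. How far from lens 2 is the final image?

Lens 1: 1/d_i1 = 1/f₁ − 1/d_o1 = 1/(7.09) − 1/(53.1) = 0.1222, so d_i1 = 8.183 cm.
The intermediate image is 8.183 cm to the right of lens 1, which is 14.4 − (8.183) = 6.217 cm to the left of lens 2, so d_o2 = +6.217 cm.
Lens 2: 1/d_i2 = 1/f₂ − 1/d_o2 = 1/(39.0) − 1/(6.217) = -0.1352, so d_i2 = -7.40 cm.
The final image is virtual, 7.40 cm to the left of lens 2 (overall magnification ≈ -0.18).

7.40 cm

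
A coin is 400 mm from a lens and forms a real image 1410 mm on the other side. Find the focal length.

f = 312 mm (converging)

Real image ⇒ d_i = +1410 mm.
1/f = 1/d_o + 1/d_i = 1/(400) + 1/(1410) = 0.003209, so f = 312 mm.
Since f is positive, the lens is converging.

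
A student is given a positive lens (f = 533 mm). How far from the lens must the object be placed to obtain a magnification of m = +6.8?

455 mm

m = −d_i/d_o ⇒ d_i = −m·d_o.
1/f = 1/d_o + 1/d_i = 1/d_o − 1/(m·d_o) = (1 − 1/m)/d_o, so d_o = f(1 − 1/m) = (533.0)(1 − 1/(+6.8)) = 455 mm.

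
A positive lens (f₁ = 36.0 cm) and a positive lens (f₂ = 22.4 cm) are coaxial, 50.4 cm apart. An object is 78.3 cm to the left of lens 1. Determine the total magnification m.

m = -0.493

Lens 1: 1/d_i1 = 1/(36.0) − 1/(78.3) = 0.01501, so d_i1 = 66.64 cm; m₁ = −d_i1/d_o1 = -0.8511.
d_o2 = 50.4 − (66.64) = -16.24 cm (virtual object).
Lens 2: 1/d_i2 = 1/(22.4) − 1/(-16.24) = 0.1062, so d_i2 = 9.414 cm; m₂ = −d_i2/d_o2 = +0.5797.
m = m₁·m₂ = (-0.8511)(+0.5797) = -0.493.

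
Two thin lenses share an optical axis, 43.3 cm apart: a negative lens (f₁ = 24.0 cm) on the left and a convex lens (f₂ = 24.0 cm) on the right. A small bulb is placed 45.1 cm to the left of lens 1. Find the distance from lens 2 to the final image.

Lens 1 is diverging, so f₁ = −24.0 cm.
Lens 1: 1/d_i1 = 1/f₁ − 1/d_o1 = 1/(-24.0) − 1/(45.1) = -0.06384, so d_i1 = -15.66 cm.
The intermediate image is 15.66 cm to the left of lens 1 (virtual), which is 43.3 − (-15.66) = 58.96 cm to the left of lens 2, so d_o2 = +58.96 cm.
Lens 2: 1/d_i2 = 1/f₂ − 1/d_o2 = 1/(24.0) − 1/(58.96) = 0.02471, so d_i2 = 40.5 cm.
The final image is real, 40.5 cm to the right of lens 2 (overall magnification ≈ -0.24).

40.5 cm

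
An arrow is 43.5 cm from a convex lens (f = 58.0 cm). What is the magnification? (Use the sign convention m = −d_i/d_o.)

1/d_i = 1/f − 1/d_o = 1/(58.00) − 1/(43.5) = -0.005747, so d_i = -174.0 cm.
m = −d_i/d_o = −(-174.0)/(43.5) = +4.00.
The image is virtual, upright and enlarged, on the same side as the object.

m = +4.00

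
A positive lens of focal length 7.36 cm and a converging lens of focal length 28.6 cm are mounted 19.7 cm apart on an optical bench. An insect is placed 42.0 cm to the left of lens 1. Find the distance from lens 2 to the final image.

Lens 1: 1/d_i1 = 1/f₁ − 1/d_o1 = 1/(7.36) − 1/(42.0) = 0.1121, so d_i1 = 8.924 cm.
The intermediate image is 8.924 cm to the right of lens 1, which is 19.7 − (8.924) = 10.78 cm to the left of lens 2, so d_o2 = +10.78 cm.
Lens 2: 1/d_i2 = 1/f₂ − 1/d_o2 = 1/(28.6) − 1/(10.78) = -0.05780, so d_i2 = -17.3 cm.
The final image is virtual, 17.3 cm to the left of lens 2 (overall magnification ≈ -0.34).

17.3 cm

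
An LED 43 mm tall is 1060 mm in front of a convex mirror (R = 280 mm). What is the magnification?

m = +0.117

f = R/2 = 280/2 = 140.0 mm; for a convex mirror, f = -140.0 mm.
1/d_i = 1/f − 1/d_o = 1/(-140.0) − 1/(1060) = -0.008086, so d_i = -123.7 mm.
m = −d_i/d_o = −(-123.7)/(1060) = +0.117.
The image is virtual, upright and reduced, behind the mirror.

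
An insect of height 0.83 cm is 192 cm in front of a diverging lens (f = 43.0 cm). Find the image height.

0.152 cm

For a diverging lens, f = -43.0 cm.
1/d_i = 1/f − 1/d_o = 1/(-43.00) − 1/(192) = -0.02846, so d_i = -35.13 cm.
m = −d_i/d_o = +0.1830.
|h_i| = |m|·h_o = 0.1830 × 0.83 = 0.152 cm. The image is virtual, upright and reduced, on the same side as the object.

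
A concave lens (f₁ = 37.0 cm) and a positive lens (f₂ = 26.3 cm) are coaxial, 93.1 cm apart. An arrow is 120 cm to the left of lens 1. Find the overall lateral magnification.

f₁ = −37.0 cm (diverging).
Lens 1: 1/d_i1 = 1/(-37.0) − 1/(120) = -0.03536, so d_i1 = -28.28 cm; m₁ = −d_i1/d_o1 = +0.2357.
d_o2 = 93.1 − (-28.28) = 121.4 cm.
Lens 2: 1/d_i2 = 1/(26.3) − 1/(121.4) = 0.02979, so d_i2 = 33.57 cm; m₂ = −d_i2/d_o2 = -0.2766.
m = m₁·m₂ = (+0.2357)(-0.2766) = -0.0652.

m = -0.0652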